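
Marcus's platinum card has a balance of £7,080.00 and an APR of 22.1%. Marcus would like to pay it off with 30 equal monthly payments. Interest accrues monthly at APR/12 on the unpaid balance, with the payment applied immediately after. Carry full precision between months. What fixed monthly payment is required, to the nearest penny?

Monthly rate r = 22.1%/12 = 1.84167% = 0.0184167.
Level-payment amortization: P = B₀·r / (1 − (1+r)^(−n)) = 7080.00·0.0184167 / (1 − 1.01842^(−30)).
Denominator 1 − (1+r)^(−30) = 0.421590978.
P = 130.39 / 0.421590978 ≈ 309.28.

£309.28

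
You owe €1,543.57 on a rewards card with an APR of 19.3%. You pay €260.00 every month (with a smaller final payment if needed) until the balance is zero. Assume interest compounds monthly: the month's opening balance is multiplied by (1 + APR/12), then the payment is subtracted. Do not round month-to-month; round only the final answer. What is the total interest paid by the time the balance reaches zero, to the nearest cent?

Monthly rate r = 19.3%/12 = 1.60833% = 0.0160833.
Payoff takes n = ⌈−ln(1 − rB₀/P)/ln(1+r)⌉ = ⌈6.290⌉ = 7 payments; the last is €75.76.
Total paid = 6·€260.00 + €75.76 = €1,635.76.
Total interest = total paid − principal = €1,635.76 − €1,543.57 = €92.19.

€92.19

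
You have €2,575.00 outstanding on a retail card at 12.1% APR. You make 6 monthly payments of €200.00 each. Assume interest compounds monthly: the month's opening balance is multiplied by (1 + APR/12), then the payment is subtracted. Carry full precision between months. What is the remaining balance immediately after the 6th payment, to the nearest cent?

€1,504.11

Monthly rate r = 12.1%/12 = 1.00833% = 0.0100833.
Each month: B ← B·(1+r) − €200.00.
Month 1: interest €25.96; balance after payment €2,400.96.
Month 2: interest €24.21; balance after payment €2,225.17.
Month 3: interest €22.44; balance after payment €2,047.61.
Month 4: interest €20.65; balance after payment €1,868.26.
Month 5: interest €18.84; balance after payment €1,687.10.
Month 6: interest €17.01; balance after payment €1,504.11.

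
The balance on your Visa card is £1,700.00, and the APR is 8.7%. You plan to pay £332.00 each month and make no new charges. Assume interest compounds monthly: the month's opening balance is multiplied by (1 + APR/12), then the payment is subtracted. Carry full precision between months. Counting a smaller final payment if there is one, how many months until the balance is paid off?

6 payments

Monthly rate r = 8.7%/12 = 0.725% = 0.00725.
Recurrence: B ← B·(1+r) − £332.00.
Month 1: interest £12.32; balance after payment £1,380.33.
Month 2: interest £10.01; balance after payment £1,058.33.
Month 3: interest £7.67; balance after payment £734.01.
Month 4: interest £5.32; balance after payment £407.33.
Month 5: interest £2.95; balance after payment £78.28.
Month 6: interest £0.57; balance after payment £0.00.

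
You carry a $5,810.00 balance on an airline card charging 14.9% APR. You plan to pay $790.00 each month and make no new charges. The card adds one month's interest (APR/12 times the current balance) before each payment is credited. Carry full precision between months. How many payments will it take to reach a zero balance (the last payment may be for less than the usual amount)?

8 months

Monthly rate r = 14.9%/12 = 1.24167% = 0.0124167.
Recurrence: B ← B·(1+r) − $790.00.
Month 1: interest $72.14; balance after payment $5,092.14.
Month 2: interest $63.23; balance after payment $4,365.37.
Closed form: n = −ln(1 − rB₀/P)/ln(1+r) = −ln(0.90868)/ln(1.01242) ≈ 7.760, so the balance reaches zero during payment 8.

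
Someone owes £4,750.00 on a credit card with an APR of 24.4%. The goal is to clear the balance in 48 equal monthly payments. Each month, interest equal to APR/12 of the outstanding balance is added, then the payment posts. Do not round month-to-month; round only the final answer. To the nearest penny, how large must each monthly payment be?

£155.91

Monthly rate r = 24.4%/12 = 2.03333% = 0.0203333.
Level-payment amortization: P = B₀·r / (1 − (1+r)^(−n)) = 4750.00·0.0203333 / (1 − 1.02033^(−48)).
Denominator 1 − (1+r)^(−48) = 0.619477443.
P = 96.5833 / 0.619477443 ≈ 155.91.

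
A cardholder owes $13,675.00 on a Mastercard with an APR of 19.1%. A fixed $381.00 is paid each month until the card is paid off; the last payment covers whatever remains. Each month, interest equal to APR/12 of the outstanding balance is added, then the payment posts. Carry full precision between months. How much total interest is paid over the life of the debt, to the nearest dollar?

Monthly rate r = 19.1%/12 = 1.59167% = 0.0159167.
Payoff takes n = ⌈−ln(1 − rB₀/P)/ln(1+r)⌉ = ⌈53.635⌉ = 54 payments; the last is $242.64.
Total paid = 53·$381.00 + $242.64 = $20,435.64.
Total interest = total paid − principal = $20,435.64 − $13,675.00 = $6,760.64.

$6,761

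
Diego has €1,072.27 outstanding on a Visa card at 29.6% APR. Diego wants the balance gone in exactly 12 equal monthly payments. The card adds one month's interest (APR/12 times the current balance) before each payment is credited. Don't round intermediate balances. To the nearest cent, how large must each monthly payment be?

€104.32

Monthly rate r = 29.6%/12 = 2.46667% = 0.0246667.
Level-payment amortization: P = B₀·r / (1 − (1+r)^(−n)) = 1072.27·0.0246667 / (1 − 1.02467^(−12)).
Denominator 1 − (1+r)^(−12) = 0.25353629.
P = 26.4493 / 0.25353629 ≈ 104.32.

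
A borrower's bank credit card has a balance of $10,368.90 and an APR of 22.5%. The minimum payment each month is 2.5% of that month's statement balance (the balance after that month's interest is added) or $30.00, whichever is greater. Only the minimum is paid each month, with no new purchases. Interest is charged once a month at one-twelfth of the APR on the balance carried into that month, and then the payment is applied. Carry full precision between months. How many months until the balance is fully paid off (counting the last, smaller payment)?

395 months

Monthly rate r = 22.5%/12 = 1.875% = 0.01875.
While 2.5% of the post-interest balance exceeds $30.00, each month B ← (B·(1+r))·(1 − 0.025), i.e. B shrinks by the factor (1+r)·0.975 = 0.99328.
This holds for months 1–323. Entering month 324 the balance is $1,175.07; 2.5% of the post-interest balance is now below $30.00, so the flat $30.00 minimum applies from here.
From month 324 a fixed $30.00 at rate r clears $1,175.07 in 72 more payments. Total: 323 + 72 = 395 months.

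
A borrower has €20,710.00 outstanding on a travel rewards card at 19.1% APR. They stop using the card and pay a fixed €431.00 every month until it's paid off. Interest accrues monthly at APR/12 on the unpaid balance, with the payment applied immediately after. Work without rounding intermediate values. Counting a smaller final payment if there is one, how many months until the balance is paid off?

92 payments

Monthly rate r = 19.1%/12 = 1.59167% = 0.0159167.
Recurrence: B ← B·(1+r) − €431.00.
Month 1: interest €329.63; balance after payment €20,608.63.
Month 2: interest €328.02; balance after payment €20,505.65.
Closed form: n = −ln(1 − rB₀/P)/ln(1+r) = −ln(0.23519)/ln(1.01592) ≈ 91.656, so the balance reaches zero during payment 92.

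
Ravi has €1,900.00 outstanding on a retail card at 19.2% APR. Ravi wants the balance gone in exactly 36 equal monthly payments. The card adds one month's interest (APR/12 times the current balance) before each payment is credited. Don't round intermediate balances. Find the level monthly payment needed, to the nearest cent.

Monthly rate r = 19.2%/12 = 1.6% = 0.016.
Level-payment amortization: P = B₀·r / (1 − (1+r)^(−n)) = 1900.00·0.016 / (1 − 1.016^(−36)).
Denominator 1 − (1+r)^(−36) = 0.435288654.
P = 30.4 / 0.435288654 ≈ 69.84.

€69.84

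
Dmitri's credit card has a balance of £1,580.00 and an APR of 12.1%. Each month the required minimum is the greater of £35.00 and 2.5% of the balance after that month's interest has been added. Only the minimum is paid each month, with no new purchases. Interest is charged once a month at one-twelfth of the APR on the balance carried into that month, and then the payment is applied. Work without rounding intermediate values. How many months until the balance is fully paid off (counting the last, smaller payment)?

60 months

Monthly rate r = 12.1%/12 = 1.00833% = 0.0100833.
While 2.5% of the post-interest balance exceeds £35.00, each month B ← (B·(1+r))·(1 − 0.025), i.e. B shrinks by the factor (1+r)·0.975 = 0.98483.
This holds for months 1–9. Entering month 10 the balance is £1,376.94; 2.5% of the post-interest balance is now below £35.00, so the flat £35.00 minimum applies from here.
From month 10 a fixed £35.00 at rate r clears £1,376.94 in 51 more payments. Total: 9 + 51 = 60 months.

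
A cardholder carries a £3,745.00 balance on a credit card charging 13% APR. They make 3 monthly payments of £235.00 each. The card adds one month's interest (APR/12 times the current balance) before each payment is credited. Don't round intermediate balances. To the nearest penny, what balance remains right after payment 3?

Monthly rate r = 13%/12 = 1.08333% = 0.0108333.
Each month: B ← B·(1+r) − £235.00.
Month 1: interest £40.57; balance after payment £3,550.57.
Month 2: interest £38.46; balance after payment £3,354.04.
Month 3: interest £36.34; balance after payment £3,155.37.

£3,155.37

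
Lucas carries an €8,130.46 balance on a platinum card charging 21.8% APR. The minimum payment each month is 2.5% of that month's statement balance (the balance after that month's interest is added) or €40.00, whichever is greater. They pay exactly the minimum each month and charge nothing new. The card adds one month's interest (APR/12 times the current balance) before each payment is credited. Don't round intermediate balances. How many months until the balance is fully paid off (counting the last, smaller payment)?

Monthly rate r = 21.8%/12 = 1.81667% = 0.0181667.
While 2.5% of the post-interest balance exceeds €40.00, each month B ← (B·(1+r))·(1 − 0.025), i.e. B shrinks by the factor (1+r)·0.975 = 0.99271.
This holds for months 1–225. Entering month 226 the balance is €1,568.20; 2.5% of the post-interest balance is now below €40.00, so the flat €40.00 minimum applies from here.
From month 226 a fixed €40.00 at rate r clears €1,568.20 in 70 more payments. Total: 225 + 70 = 295 months.

295 months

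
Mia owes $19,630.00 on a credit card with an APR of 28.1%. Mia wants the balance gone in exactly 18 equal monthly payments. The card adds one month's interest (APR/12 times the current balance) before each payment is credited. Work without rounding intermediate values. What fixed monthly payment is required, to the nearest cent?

Monthly rate r = 28.1%/12 = 2.34167% = 0.0234167.
Level-payment amortization: P = B₀·r / (1 − (1+r)^(−n)) = 19630.00·0.0234167 / (1 − 1.02342^(−18)).
Denominator 1 − (1+r)^(−18) = 0.340742219.
P = 459.669 / 0.340742219 ≈ 1349.02.

$1,349.02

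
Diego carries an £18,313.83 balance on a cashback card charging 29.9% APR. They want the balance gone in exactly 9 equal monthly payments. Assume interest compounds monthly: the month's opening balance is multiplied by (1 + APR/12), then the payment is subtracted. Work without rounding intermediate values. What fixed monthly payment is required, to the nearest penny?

Monthly rate r = 29.9%/12 = 2.49167% = 0.0249167.
Level-payment amortization: P = B₀·r / (1 − (1+r)^(−n)) = 18313.83·0.0249167 / (1 − 1.02492^(−9)).
Denominator 1 − (1+r)^(−9) = 0.198685501.
P = 456.32 / 0.198685501 ≈ 2296.69.

£2,296.69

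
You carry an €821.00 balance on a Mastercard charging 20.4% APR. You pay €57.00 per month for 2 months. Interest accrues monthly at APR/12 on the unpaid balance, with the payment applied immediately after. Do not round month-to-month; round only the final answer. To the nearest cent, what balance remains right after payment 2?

€734.18

Monthly rate r = 20.4%/12 = 1.7% = 0.017.
Each month: B ← B·(1+r) − €57.00.
Month 1: interest €13.96; balance after payment €777.96.
Month 2: interest €13.23; balance after payment €734.18.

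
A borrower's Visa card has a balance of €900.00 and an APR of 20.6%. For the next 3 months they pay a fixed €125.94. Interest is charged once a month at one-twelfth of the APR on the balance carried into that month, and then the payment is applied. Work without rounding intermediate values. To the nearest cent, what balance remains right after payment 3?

€562.81

Monthly rate r = 20.6%/12 = 1.71667% = 0.0171667.
Each month: B ← B·(1+r) − €125.94.
Month 1: interest €15.45; balance after payment €789.51.
Month 2: interest €13.55; balance after payment €677.12.
Month 3: interest €11.62; balance after payment €562.81.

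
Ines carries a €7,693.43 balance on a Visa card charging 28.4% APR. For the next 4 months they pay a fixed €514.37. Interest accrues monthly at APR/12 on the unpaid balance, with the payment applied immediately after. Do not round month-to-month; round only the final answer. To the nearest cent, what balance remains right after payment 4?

Monthly rate r = 28.4%/12 = 2.36667% = 0.0236667.
Each month: B ← B·(1+r) − €514.37.
Month 1: interest €182.08; balance after payment €7,361.14.
Month 2: interest €174.21; balance after payment €7,020.98.
Month 3: interest €166.16; balance after payment €6,672.77.
Month 4: interest €157.92; balance after payment €6,316.33.

€6,316.33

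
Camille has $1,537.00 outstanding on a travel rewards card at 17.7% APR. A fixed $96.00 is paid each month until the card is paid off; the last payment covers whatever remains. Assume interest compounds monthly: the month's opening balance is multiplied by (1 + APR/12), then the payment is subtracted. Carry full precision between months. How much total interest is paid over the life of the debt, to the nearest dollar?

$229

Monthly rate r = 17.7%/12 = 1.475% = 0.01475.
Payoff takes n = ⌈−ln(1 − rB₀/P)/ln(1+r)⌉ = ⌈18.398⌉ = 19 payments; the last is $38.38.
Total paid = 18·$96.00 + $38.38 = $1,766.38.
Total interest = total paid − principal = $1,766.38 − $1,537.00 = $229.38.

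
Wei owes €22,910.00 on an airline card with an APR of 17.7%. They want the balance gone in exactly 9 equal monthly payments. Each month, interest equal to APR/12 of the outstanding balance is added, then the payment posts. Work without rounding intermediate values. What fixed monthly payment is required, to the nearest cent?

€2,736.95

Monthly rate r = 17.7%/12 = 1.475% = 0.01475.
Level-payment amortization: P = B₀·r / (1 − (1+r)^(−n)) = 22910.00·0.01475 / (1 − 1.01475^(−9)).
Denominator 1 − (1+r)^(−9) = 0.123466619.
P = 337.922 / 0.123466619 ≈ 2736.95.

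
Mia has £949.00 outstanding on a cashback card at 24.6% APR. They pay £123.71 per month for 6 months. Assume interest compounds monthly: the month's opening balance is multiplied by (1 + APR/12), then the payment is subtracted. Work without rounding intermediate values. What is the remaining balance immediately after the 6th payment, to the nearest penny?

£290.52

Monthly rate r = 24.6%/12 = 2.05% = 0.0205.
Each month: B ← B·(1+r) − £123.71.
Month 1: interest £19.45; balance after payment £844.74.
Month 2: interest £17.32; balance after payment £738.35.
Month 3: interest £15.14; balance after payment £629.78.
Month 4: interest £12.91; balance after payment £518.98.
Month 5: interest £10.64; balance after payment £405.91.
Month 6: interest £8.32; balance after payment £290.52.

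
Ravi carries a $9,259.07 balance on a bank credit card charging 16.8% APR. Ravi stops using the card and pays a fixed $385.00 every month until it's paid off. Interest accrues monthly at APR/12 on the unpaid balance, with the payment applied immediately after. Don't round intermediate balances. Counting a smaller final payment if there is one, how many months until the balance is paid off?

Monthly rate r = 16.8%/12 = 1.4% = 0.014.
Recurrence: B ← B·(1+r) − $385.00.
Month 1: interest $129.63; balance after payment $9,003.70.
Month 2: interest $126.05; balance after payment $8,744.75.
Closed form: n = −ln(1 − rB₀/P)/ln(1+r) = −ln(0.66331)/ln(1.014) ≈ 29.528, so the balance reaches zero during payment 30.

30 payments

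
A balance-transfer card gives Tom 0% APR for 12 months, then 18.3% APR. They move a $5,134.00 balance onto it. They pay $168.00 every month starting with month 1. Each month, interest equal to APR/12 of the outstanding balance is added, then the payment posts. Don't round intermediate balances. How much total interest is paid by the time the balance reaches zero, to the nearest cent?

Promo months 1–12 at r₀ = 0%/12 = 0; months 13+ at r₁ = 18.3%/12 = 0.01525.
After month 12 (no interest yet): B = $5,134.00 − 12·$168.00 = $3,118.00.
Then at r₁ with $168.00/mo: n₂ = −ln(1 − r₁·B/P)/ln(1+r₁) ≈ 21.98 → 22 more payments.
Total paid = 33·$168.00 + $165.33 = $5,709.33; interest = $5,709.33 − $5,134.00 = $575.33.

$575.33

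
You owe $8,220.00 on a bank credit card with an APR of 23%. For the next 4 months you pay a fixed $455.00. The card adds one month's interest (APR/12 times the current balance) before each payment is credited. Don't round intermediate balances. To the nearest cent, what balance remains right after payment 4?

$6,995.55

Monthly rate r = 23%/12 = 1.91667% = 0.0191667.
Each month: B ← B·(1+r) − $455.00.
Month 1: interest $157.55; balance after payment $7,922.55.
Month 2: interest $151.85; balance after payment $7,619.40.
Month 3: interest $146.04; balance after payment $7,310.44.
Month 4: interest $140.12; balance after payment $6,995.55.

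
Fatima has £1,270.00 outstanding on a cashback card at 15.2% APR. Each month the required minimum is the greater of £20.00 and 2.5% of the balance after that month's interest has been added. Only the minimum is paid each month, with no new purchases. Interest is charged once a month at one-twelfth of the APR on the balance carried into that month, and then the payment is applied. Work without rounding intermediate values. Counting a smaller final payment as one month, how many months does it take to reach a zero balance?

93 months

Monthly rate r = 15.2%/12 = 1.26667% = 0.0126667.
While 2.5% of the post-interest balance exceeds £20.00, each month B ← (B·(1+r))·(1 − 0.025), i.e. B shrinks by the factor (1+r)·0.975 = 0.98735.
This holds for months 1–38. Entering month 39 the balance is £782.90; 2.5% of the post-interest balance is now below £20.00, so the flat £20.00 minimum applies from here.
From month 39 a fixed £20.00 at rate r clears £782.90 in 55 more payments. Total: 38 + 55 = 93 months.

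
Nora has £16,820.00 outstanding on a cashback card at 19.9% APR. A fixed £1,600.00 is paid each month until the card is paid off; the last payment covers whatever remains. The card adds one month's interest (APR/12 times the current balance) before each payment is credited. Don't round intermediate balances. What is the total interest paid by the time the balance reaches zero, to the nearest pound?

£1,818

Monthly rate r = 19.9%/12 = 1.65833% = 0.0165833.
Payoff takes n = ⌈−ln(1 − rB₀/P)/ln(1+r)⌉ = ⌈11.647⌉ = 12 payments; the last is £1,038.28.
Total paid = 11·£1,600.00 + £1,038.28 = £18,638.28.
Total interest = total paid − principal = £18,638.28 − £16,820.00 = £1,818.28.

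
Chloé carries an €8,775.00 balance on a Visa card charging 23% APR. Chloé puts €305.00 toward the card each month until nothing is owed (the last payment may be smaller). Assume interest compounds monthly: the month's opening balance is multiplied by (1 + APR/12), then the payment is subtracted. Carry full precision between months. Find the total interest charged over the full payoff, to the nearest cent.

Monthly rate r = 23%/12 = 1.91667% = 0.0191667.
Payoff takes n = ⌈−ln(1 − rB₀/P)/ln(1+r)⌉ = ⌈42.227⌉ = 43 payments; the last is €69.88.
Total paid = 42·€305.00 + €69.88 = €12,879.88.
Total interest = total paid − principal = €12,879.88 − €8,775.00 = €4,104.88.

€4,104.88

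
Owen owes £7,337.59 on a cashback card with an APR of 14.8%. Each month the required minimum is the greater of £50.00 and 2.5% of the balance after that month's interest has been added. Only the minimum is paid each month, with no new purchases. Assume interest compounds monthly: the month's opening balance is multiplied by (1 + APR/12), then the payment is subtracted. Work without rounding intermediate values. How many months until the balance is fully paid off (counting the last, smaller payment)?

Monthly rate r = 14.8%/12 = 1.23333% = 0.0123333.
While 2.5% of the post-interest balance exceeds £50.00, each month B ← (B·(1+r))·(1 − 0.025), i.e. B shrinks by the factor (1+r)·0.975 = 0.98702.
This holds for months 1–101. Entering month 102 the balance is £1,961.99; 2.5% of the post-interest balance is now below £50.00, so the flat £50.00 minimum applies from here.
From month 102 a fixed £50.00 at rate r clears £1,961.99 in 54 more payments. Total: 101 + 54 = 155 months.

155 months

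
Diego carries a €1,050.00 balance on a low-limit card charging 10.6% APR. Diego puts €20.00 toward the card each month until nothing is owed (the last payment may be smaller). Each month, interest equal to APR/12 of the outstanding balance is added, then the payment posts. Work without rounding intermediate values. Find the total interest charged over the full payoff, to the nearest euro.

€367

Monthly rate r = 10.6%/12 = 0.883333% = 0.00883333.
Payoff takes n = ⌈−ln(1 − rB₀/P)/ln(1+r)⌉ = ⌈70.857⌉ = 71 payments; the last is €17.15.
Total paid = 70·€20.00 + €17.15 = €1,417.15.
Total interest = total paid − principal = €1,417.15 − €1,050.00 = €367.15.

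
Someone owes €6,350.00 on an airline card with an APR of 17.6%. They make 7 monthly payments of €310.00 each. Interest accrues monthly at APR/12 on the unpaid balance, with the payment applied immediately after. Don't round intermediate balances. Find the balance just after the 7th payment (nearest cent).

Monthly rate r = 17.6%/12 = 1.46667% = 0.0146667.
Each month: B ← B·(1+r) − €310.00.
Month 1: interest €93.13; balance after payment €6,133.13.
Month 2: interest €89.95; balance after payment €5,913.09.
Month 3: interest €86.73; balance after payment €5,689.81.
Month 4: interest €83.45; balance after payment €5,463.26.
Month 5: interest €80.13; balance after payment €5,233.39.
Month 6: interest €76.76; balance after payment €5,000.15.
Month 7: interest €73.34; balance after payment €4,763.48.

€4,763.48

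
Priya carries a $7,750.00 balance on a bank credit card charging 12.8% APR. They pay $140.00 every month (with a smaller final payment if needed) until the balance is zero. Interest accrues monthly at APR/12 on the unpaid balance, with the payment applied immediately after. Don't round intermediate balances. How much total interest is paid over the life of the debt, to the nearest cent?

Monthly rate r = 12.8%/12 = 1.06667% = 0.0106667.
Payoff takes n = ⌈−ln(1 − rB₀/P)/ln(1+r)⌉ = ⌈84.142⌉ = 85 payments; the last is $19.95.
Total paid = 84·$140.00 + $19.95 = $11,779.95.
Total interest = total paid − principal = $11,779.95 − $7,750.00 = $4,029.95.

$4,029.95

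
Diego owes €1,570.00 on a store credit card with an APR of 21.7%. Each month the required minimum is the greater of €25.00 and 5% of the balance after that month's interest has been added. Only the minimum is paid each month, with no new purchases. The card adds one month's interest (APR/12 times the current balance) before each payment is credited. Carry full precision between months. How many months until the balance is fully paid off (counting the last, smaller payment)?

Monthly rate r = 21.7%/12 = 1.80833% = 0.0180833.
While 5% of the post-interest balance exceeds €25.00, each month B ← (B·(1+r))·(1 − 0.05), i.e. B shrinks by the factor (1+r)·0.95 = 0.96718.
This holds for months 1–35. Entering month 36 the balance is €488.25; 5% of the post-interest balance is now below €25.00, so the flat €25.00 minimum applies from here.
From month 36 a fixed €25.00 at rate r clears €488.25 in 25 more payments. Total: 35 + 25 = 60 months.

60 months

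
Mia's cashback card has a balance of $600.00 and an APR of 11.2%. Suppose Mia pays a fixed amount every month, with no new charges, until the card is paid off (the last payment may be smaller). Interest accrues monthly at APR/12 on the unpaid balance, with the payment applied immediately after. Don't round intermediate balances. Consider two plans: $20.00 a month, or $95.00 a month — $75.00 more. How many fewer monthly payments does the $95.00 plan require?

29 fewer payments

Monthly rate r = 11.2%/12 = 0.933333% = 0.00933333.
At $20.00/mo: n = ⌈−ln(1 − rB₀/P)/ln(1+r)⌉ = 36 payments (last $7.24); total interest = total paid − $600.00 = $107.24.
At $95.00/mo: 7 payments (last $51.40); total interest $21.40.
Payments saved = 36 − 7 = 29.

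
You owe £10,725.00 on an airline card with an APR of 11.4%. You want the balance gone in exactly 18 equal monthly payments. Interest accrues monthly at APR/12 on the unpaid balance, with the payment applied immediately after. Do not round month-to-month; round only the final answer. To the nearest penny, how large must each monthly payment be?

Monthly rate r = 11.4%/12 = 0.95% = 0.0095.
Level-payment amortization: P = B₀·r / (1 − (1+r)^(−n)) = 10725.00·0.0095 / (1 − 1.0095^(−18)).
Denominator 1 − (1+r)^(−18) = 0.156497875.
P = 101.888 / 0.156497875 ≈ 651.05.

£651.05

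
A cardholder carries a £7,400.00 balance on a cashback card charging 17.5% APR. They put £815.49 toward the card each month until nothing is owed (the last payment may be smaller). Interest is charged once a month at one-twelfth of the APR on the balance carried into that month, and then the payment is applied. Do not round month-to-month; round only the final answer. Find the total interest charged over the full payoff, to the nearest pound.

£596

Monthly rate r = 17.5%/12 = 1.45833% = 0.0145833.
Payoff takes n = ⌈−ln(1 − rB₀/P)/ln(1+r)⌉ = ⌈9.804⌉ = 10 payments; the last is £656.88.
Total paid = 9·£815.49 + £656.88 = £7,996.29.
Total interest = total paid − principal = £7,996.29 − £7,400.00 = £596.29.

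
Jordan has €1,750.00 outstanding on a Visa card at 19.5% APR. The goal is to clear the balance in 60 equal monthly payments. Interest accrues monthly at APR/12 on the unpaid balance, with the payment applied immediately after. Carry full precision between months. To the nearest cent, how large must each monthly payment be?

Monthly rate r = 19.5%/12 = 1.625% = 0.01625.
Level-payment amortization: P = B₀·r / (1 − (1+r)^(−n)) = 1750.00·0.01625 / (1 − 1.01625^(−60)).
Denominator 1 − (1+r)^(−60) = 0.619839943.
P = 28.4375 / 0.619839943 ≈ 45.88.

€45.88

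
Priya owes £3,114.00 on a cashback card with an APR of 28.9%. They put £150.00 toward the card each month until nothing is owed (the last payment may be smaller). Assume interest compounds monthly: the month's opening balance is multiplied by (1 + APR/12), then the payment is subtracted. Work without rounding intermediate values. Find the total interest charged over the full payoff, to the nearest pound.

Monthly rate r = 28.9%/12 = 2.40833% = 0.0240833.
Payoff takes n = ⌈−ln(1 − rB₀/P)/ln(1+r)⌉ = ⌈29.124⌉ = 30 payments; the last is £18.78.
Total paid = 29·£150.00 + £18.78 = £4,368.78.
Total interest = total paid − principal = £4,368.78 − £3,114.00 = £1,254.78.

£1,255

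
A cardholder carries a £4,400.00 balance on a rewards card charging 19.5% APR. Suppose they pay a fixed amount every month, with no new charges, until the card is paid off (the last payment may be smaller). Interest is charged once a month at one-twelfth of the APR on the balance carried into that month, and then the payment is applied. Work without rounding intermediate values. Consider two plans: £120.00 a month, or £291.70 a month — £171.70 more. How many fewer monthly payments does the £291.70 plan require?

Monthly rate r = 19.5%/12 = 1.625% = 0.01625.
At £120.00/mo: n = ⌈−ln(1 − rB₀/P)/ln(1+r)⌉ = 57 payments (last £24.29); total interest = total paid − £4,400.00 = £2,344.29.
At £291.70/mo: 18 payments (last £130.15); total interest £689.05.
Payments saved = 57 − 18 = 39.

39 fewer payments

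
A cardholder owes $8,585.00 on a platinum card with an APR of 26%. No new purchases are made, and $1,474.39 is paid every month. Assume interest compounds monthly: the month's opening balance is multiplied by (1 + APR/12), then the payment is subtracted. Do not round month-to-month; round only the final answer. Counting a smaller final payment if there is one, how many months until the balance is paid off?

Monthly rate r = 26%/12 = 2.16667% = 0.0216667.
Recurrence: B ← B·(1+r) − $1,474.39.
Month 1: interest $186.01; balance after payment $7,296.62.
Month 2: interest $158.09; balance after payment $5,980.32.
Closed form: n = −ln(1 − rB₀/P)/ln(1+r) = −ln(0.87384)/ln(1.02167) ≈ 6.291, so the balance reaches zero during payment 7.

7 payments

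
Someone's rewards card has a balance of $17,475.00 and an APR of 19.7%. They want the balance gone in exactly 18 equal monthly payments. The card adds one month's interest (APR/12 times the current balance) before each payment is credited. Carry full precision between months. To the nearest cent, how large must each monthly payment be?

$1,129.22

Monthly rate r = 19.7%/12 = 1.64167% = 0.0164167.
Level-payment amortization: P = B₀·r / (1 − (1+r)^(−n)) = 17475.00·0.0164167 / (1 − 1.01642^(−18)).
Denominator 1 − (1+r)^(−18) = 0.254052951.
P = 286.881 / 0.254052951 ≈ 1129.22.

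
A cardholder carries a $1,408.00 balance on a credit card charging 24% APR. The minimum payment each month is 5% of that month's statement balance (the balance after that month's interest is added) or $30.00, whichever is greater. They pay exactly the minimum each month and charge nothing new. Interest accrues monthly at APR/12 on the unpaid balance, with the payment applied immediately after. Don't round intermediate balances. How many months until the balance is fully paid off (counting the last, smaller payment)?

53 months

Monthly rate r = 24%/12 = 2% = 0.02.
While 5% of the post-interest balance exceeds $30.00, each month B ← (B·(1+r))·(1 − 0.05), i.e. B shrinks by the factor (1+r)·0.95 = 0.969.
This holds for months 1–28. Entering month 29 the balance is $583.00; 5% of the post-interest balance is now below $30.00, so the flat $30.00 minimum applies from here.
From month 29 a fixed $30.00 at rate r clears $583.00 in 25 more payments. Total: 28 + 25 = 53 months.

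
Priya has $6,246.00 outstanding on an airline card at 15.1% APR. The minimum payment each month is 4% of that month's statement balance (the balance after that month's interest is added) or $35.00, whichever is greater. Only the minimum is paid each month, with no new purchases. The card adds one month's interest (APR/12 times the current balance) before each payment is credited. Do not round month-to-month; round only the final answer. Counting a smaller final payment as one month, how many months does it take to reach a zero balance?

100 months

Monthly rate r = 15.1%/12 = 1.25833% = 0.0125833.
While 4% of the post-interest balance exceeds $35.00, each month B ← (B·(1+r))·(1 − 0.04), i.e. B shrinks by the factor (1+r)·0.96 = 0.97208.
This holds for months 1–70. Entering month 71 the balance is $860.48; 4% of the post-interest balance is now below $35.00, so the flat $35.00 minimum applies from here.
From month 71 a fixed $35.00 at rate r clears $860.48 in 30 more payments. Total: 70 + 30 = 100 months.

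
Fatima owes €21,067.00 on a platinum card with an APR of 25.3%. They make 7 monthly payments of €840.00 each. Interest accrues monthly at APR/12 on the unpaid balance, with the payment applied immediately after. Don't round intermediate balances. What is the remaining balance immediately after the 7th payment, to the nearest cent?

Monthly rate r = 25.3%/12 = 2.10833% = 0.0210833.
Each month: B ← B·(1+r) − €840.00.
Month 1: interest €444.16; balance after payment €20,671.16.
Month 2: interest €435.82; balance after payment €20,266.98.
Month 3: interest €427.30; balance after payment €19,854.28.
Month 4: interest €418.59; balance after payment €19,432.87.
Month 5: interest €409.71; balance after payment €19,002.58.
Month 6: interest €400.64; balance after payment €18,563.22.
Month 7: interest €391.37; balance after payment €18,114.59.

€18,114.59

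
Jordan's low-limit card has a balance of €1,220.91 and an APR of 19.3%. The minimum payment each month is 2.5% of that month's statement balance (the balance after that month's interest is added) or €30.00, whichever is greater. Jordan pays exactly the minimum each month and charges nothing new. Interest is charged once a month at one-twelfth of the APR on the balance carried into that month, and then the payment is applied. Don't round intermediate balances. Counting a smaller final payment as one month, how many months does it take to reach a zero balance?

67 months

Monthly rate r = 19.3%/12 = 1.60833% = 0.0160833.
While 2.5% of the post-interest balance exceeds €30.00, each month B ← (B·(1+r))·(1 − 0.025), i.e. B shrinks by the factor (1+r)·0.975 = 0.99068.
This holds for months 1–4. Entering month 5 the balance is €1,176.03; 2.5% of the post-interest balance is now below €30.00, so the flat €30.00 minimum applies from here.
From month 5 a fixed €30.00 at rate r clears €1,176.03 in 63 more payments. Total: 4 + 63 = 67 months.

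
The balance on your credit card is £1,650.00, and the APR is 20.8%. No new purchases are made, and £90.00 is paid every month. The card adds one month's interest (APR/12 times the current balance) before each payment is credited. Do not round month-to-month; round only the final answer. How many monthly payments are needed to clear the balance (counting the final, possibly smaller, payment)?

23 months

Monthly rate r = 20.8%/12 = 1.73333% = 0.0173333.
Recurrence: B ← B·(1+r) − £90.00.
Month 1: interest £28.60; balance after payment £1,588.60.
Month 2: interest £27.54; balance after payment £1,526.14.
Closed form: n = −ln(1 − rB₀/P)/ln(1+r) = −ln(0.68222)/ln(1.01733) ≈ 22.252, so the balance reaches zero during payment 23.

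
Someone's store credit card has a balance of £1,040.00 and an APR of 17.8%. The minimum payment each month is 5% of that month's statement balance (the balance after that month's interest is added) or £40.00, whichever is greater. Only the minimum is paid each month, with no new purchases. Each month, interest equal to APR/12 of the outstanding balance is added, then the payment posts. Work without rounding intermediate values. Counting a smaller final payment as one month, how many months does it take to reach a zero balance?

Monthly rate r = 17.8%/12 = 1.48333% = 0.0148333.
While 5% of the post-interest balance exceeds £40.00, each month B ← (B·(1+r))·(1 − 0.05), i.e. B shrinks by the factor (1+r)·0.95 = 0.96409.
This holds for months 1–8. Entering month 9 the balance is £776.21; 5% of the post-interest balance is now below £40.00, so the flat £40.00 minimum applies from here.
From month 9 a fixed £40.00 at rate r clears £776.21 in 24 more payments. Total: 8 + 24 = 32 months.

32 months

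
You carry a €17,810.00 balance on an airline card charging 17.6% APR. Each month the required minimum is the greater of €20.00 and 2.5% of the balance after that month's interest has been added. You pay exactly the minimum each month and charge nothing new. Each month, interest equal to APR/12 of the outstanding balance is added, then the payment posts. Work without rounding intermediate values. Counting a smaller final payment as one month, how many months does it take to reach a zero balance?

Monthly rate r = 17.6%/12 = 1.46667% = 0.0146667.
While 2.5% of the post-interest balance exceeds €20.00, each month B ← (B·(1+r))·(1 − 0.025), i.e. B shrinks by the factor (1+r)·0.975 = 0.9893.
This holds for months 1–290. Entering month 291 the balance is €786.66; 2.5% of the post-interest balance is now below €20.00, so the flat €20.00 minimum applies from here.
From month 291 a fixed €20.00 at rate r clears €786.66 in 60 more payments. Total: 290 + 60 = 350 months.

350 months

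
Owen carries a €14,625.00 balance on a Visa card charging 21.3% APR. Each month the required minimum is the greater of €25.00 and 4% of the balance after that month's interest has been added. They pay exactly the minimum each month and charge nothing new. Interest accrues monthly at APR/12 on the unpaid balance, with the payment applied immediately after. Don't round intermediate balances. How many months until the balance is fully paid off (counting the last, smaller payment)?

Monthly rate r = 21.3%/12 = 1.775% = 0.01775.
While 4% of the post-interest balance exceeds €25.00, each month B ← (B·(1+r))·(1 − 0.04), i.e. B shrinks by the factor (1+r)·0.96 = 0.97704.
This holds for months 1–137. Entering month 138 the balance is €606.86; 4% of the post-interest balance is now below €25.00, so the flat €25.00 minimum applies from here.
From month 138 a fixed €25.00 at rate r clears €606.86 in 33 more payments. Total: 137 + 33 = 170 months.

170 months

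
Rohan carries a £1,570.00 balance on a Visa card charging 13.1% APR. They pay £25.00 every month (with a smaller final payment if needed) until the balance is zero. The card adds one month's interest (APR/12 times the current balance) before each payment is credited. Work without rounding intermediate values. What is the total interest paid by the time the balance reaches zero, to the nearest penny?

£1,094.05

Monthly rate r = 13.1%/12 = 1.09167% = 0.0109167.
Payoff takes n = ⌈−ln(1 − rB₀/P)/ln(1+r)⌉ = ⌈106.561⌉ = 107 payments; the last is £14.05.
Total paid = 106·£25.00 + £14.05 = £2,664.05.
Total interest = total paid − principal = £2,664.05 − £1,570.00 = £1,094.05.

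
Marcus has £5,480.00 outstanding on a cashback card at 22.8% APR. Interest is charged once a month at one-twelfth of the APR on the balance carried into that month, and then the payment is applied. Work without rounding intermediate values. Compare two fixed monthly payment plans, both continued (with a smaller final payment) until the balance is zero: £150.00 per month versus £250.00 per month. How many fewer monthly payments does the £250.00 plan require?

Monthly rate r = 22.8%/12 = 1.9% = 0.019.
At £150.00/mo: n = ⌈−ln(1 − rB₀/P)/ln(1+r)⌉ = 63 payments (last £140.80); total interest = total paid − £5,480.00 = £3,960.80.
At £250.00/mo: 29 payments (last £155.53); total interest £1,675.53.
Payments saved = 63 − 29 = 34.

34 fewer payments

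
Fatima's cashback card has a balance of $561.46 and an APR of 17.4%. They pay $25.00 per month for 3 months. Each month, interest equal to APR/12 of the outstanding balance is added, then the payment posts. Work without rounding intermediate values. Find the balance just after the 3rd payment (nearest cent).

$510.15

Monthly rate r = 17.4%/12 = 1.45% = 0.0145.
Each month: B ← B·(1+r) − $25.00.
Month 1: interest $8.14; balance after payment $544.60.
Month 2: interest $7.90; balance after payment $527.50.
Month 3: interest $7.65; balance after payment $510.15.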